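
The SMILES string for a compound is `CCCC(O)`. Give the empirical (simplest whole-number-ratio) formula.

C4H10O

Atom tally by fragment:
  CH3 → C:1 H:3
  CH2 → C:1 H:2
  CH2 → C:1 H:2
  CH2OH → C:1 H:3 O:1
Element totals:
  C: 4
  H: 10
  O: 1
Molecular formula: C4H10O.
gcd of subscripts (4, 10, 1) = 1, so the empirical formula equals the molecular formula.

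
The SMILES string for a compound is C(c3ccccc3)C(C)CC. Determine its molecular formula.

Atom tally by fragment:
  C6H5CH2 → C:7 H:7
  CH(CH3) → C:2 H:4
  CH2 → C:1 H:2
  CH3 → C:1 H:3
Element totals:
  C: 11
  H: 16

C11H16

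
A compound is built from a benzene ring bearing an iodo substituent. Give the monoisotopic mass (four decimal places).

203.9436

Atom tally by fragment:
  benzene ring core → C:6 H:6
  (− 1 ring H displaced by substituents)
  + I → I:1
Element totals:
  C: 6
  H: 5
  I: 1
Molecular formula: C6H5I.
  M = 6(12.0) + 5(1.007825) + 126.904472
    = 72.000000 + 5.039125 + 126.904472 = 203.943597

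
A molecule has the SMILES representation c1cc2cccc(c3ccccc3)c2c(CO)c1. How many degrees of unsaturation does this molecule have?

Atom tally by fragment:
  naphthalene ring system core → C:10 H:8
  (− 2 ring H displaced by substituents)
  + C6H5 → C:6 H:5
  + CH2OH → C:1 H:3 O:1
Element totals:
  C: 17
  H: 14
  O: 1
Molecular formula: C17H14O.
DoU = (2C + 2 + N − H − X) / 2 = (2·17 + 2 + 0 − 14 − 0) / 2 = 11.

11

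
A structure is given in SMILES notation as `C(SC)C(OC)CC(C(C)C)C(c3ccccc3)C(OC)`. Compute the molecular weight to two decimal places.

Atom tally by fragment:
  CH3SCH2 → C:2 H:5 S:1
  CH(OCH3) → C:2 H:4 O:1
  CH2 → C:1 H:2
  CH(CH(CH3)2) → C:4 H:8
  CH(C6H5) → C:7 H:6
  CH2OCH3 → C:2 H:5 O:1
Element totals:
  C: 18
  H: 30
  O: 2
  S: 1
Molecular formula: C18H30O2S.
  M = 18(12.011) + 30(1.008) + 2(15.999) + 32.06
    = 216.198 + 30.240 + 31.998 + 32.060 = 310.496

310.50 g/mol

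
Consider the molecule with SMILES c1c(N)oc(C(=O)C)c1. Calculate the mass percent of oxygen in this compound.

Atom tally by fragment:
  furan ring core → C:4 H:4 O:1
  (− 2 ring H displaced by substituents)
  + NH2 → N:1 H:2
  + COCH3 → C:2 H:3 O:1
Element totals:
  C: 6
  H: 7
  N: 1
  O: 2
Molecular formula: C6H7NO2.
Molar mass = 125.127 g/mol.
Mass from O: 2 × 15.999 = 31.998 g/mol.
%O = 31.998 / 125.127 × 100 = 25.57%.

25.57%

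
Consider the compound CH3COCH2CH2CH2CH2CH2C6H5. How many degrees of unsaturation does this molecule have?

5

Atom tally by fragment:
  CH3COCH2 → C:3 H:5 O:1
  CH2 → C:1 H:2
  CH2 → C:1 H:2
  CH2 → C:1 H:2
  CH2C6H5 → C:7 H:7
Element totals:
  C: 13
  H: 18
  O: 1
Molecular formula: C13H18O.
DoU = (2C + 2 + N − H − X) / 2 = (2·13 + 2 + 0 − 18 − 0) / 2 = 5.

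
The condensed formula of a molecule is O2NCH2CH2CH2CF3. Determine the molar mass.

Atom tally by fragment:
  O2NCH2 → C:1 H:2 N:1 O:2
  CH2 → C:1 H:2
  CH2CF3 → C:2 H:2 F:3
Element totals:
  C: 4
  H: 6
  F: 3
  N: 1
  O: 2
Molecular formula: C4H6F3NO2.
  M = 4(12.011) + 6(1.008) + 3(18.998) + 14.007 + 2(15.999)
    = 48.044 + 6.048 + 56.994 + 14.007 + 31.998 = 157.091

157.09 g/mol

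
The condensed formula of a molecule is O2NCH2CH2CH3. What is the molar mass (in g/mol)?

89.09 g/mol

Atom tally by fragment:
  O2NCH2 → C:1 H:2 N:1 O:2
  CH2 → C:1 H:2
  CH3 → C:1 H:3
Element totals:
  C: 3
  H: 7
  N: 1
  O: 2
Molecular formula: C3H7NO2.
  M = 3(12.011) + 7(1.008) + 14.007 + 2(15.999)
    = 36.033 + 7.056 + 14.007 + 31.998 = 89.094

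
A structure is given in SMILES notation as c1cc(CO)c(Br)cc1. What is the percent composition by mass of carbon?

Atom tally by fragment:
  benzene ring core → C:6 H:6
  (− 2 ring H displaced by substituents)
  + CH2OH → C:1 H:3 O:1
  + Br → Br:1
Element totals:
  C: 7
  H: 7
  Br: 1
  O: 1
Molecular formula: C7H7BrO.
Molar mass = 187.036 g/mol.
Mass from C: 7 × 12.011 = 84.077 g/mol.
%C = 84.077 / 187.036 × 100 = 44.95%.

44.95%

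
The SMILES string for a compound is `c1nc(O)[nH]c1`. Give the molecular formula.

Atom tally by fragment:
  imidazole ring core → C:3 H:4 N:2
  (− 1 ring H displaced by substituents)
  + OH → O:1 H:1
Element totals:
  C: 3
  H: 4
  N: 2
  O: 1

C3H4N2O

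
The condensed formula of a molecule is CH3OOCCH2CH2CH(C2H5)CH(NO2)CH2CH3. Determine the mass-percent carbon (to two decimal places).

Element totals:
  C: 10
  H: 19
  N: 1
  O: 4
Molecular formula: C10H19NO4.
Molar mass = 217.265 g/mol.
Mass from C: 10 × 12.011 = 120.110 g/mol.
%C = 120.110 / 217.265 × 100 = 55.28%.

55.28%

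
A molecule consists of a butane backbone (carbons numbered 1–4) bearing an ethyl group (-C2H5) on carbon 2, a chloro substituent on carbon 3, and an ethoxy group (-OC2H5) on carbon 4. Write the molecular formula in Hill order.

C8H17ClO

Atom tally by fragment:
  CH3 → C:1 H:3
  CH(C2H5) → C:3 H:6
  CH(Cl) → C:1 H:1 Cl:1
  CH2OC2H5 → C:3 H:7 O:1
Element totals:
  C: 8
  H: 17
  Cl: 1
  O: 1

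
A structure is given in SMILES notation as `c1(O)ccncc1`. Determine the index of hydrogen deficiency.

4

Atom tally by fragment:
  pyridine ring core → C:5 H:5 N:1
  (− 1 ring H displaced by substituents)
  + OH → O:1 H:1
Element totals:
  C: 5
  H: 5
  N: 1
  O: 1
Molecular formula: C5H5NO.
DoU = (2C + 2 + N − H − X) / 2 = (2·5 + 2 + 1 − 5 − 0) / 2 = 4.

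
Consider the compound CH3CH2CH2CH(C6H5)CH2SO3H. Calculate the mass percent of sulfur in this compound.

Element totals:
  C: 11
  H: 16
  O: 3
  S: 1
Molecular formula: C11H16O3S.
Molar mass = 228.306 g/mol.
Mass from S: 1 × 32.06 = 32.060 g/mol.
%S = 32.060 / 228.306 × 100 = 14.04%.

14.04%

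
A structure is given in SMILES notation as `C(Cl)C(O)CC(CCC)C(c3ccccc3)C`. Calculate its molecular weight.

Atom tally by fragment:
  ClCH2 → C:1 H:2 Cl:1
  CH(OH) → C:1 H:2 O:1
  CH2 → C:1 H:2
  CH(CH2CH2CH3) → C:4 H:8
  CH(C6H5) → C:7 H:6
  CH3 → C:1 H:3
Element totals:
  C: 15
  H: 23
  Cl: 1
  O: 1
Molecular formula: C15H23ClO.
  M = 15(12.011) + 23(1.008) + 35.45 + 15.999
    = 180.165 + 23.184 + 35.450 + 15.999 = 254.798

254.80 g/mol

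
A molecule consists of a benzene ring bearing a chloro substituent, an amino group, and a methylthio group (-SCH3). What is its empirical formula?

C7H8ClNS

Atom tally by fragment:
  benzene ring core → C:6 H:6
  (− 3 ring H displaced by substituents)
  + Cl → Cl:1
  + NH2 → N:1 H:2
  + SCH3 → C:1 H:3 S:1
Element totals:
  C: 7
  H: 8
  Cl: 1
  N: 1
  S: 1
Molecular formula: C7H8ClNS.
gcd of subscripts (7, 1, 8, 1, 1) = 1, so the empirical formula equals the molecular formula.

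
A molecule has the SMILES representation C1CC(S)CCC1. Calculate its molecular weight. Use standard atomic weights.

116.22 g/mol

Atom tally by fragment:
  cyclohexane ring core → C:6 H:12
  (− 1 ring H displaced by substituents)
  + SH → S:1 H:1
Element totals:
  C: 6
  H: 12
  S: 1
Molecular formula: C6H12S.
  M = 6(12.011) + 12(1.008) + 32.06
    = 72.066 + 12.096 + 32.060 = 116.222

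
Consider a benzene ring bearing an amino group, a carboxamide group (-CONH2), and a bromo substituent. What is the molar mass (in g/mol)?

Atom tally by fragment:
  benzene ring core → C:6 H:6
  (− 3 ring H displaced by substituents)
  + NH2 → N:1 H:2
  + CONH2 → C:1 H:2 O:1 N:1
  + Br → Br:1
Element totals:
  C: 7
  H: 7
  Br: 1
  N: 2
  O: 1
Molecular formula: C7H7BrN2O.
  M = 7(12.011) + 7(1.008) + 79.904 + 2(14.007) + 15.999
    = 84.077 + 7.056 + 79.904 + 28.014 + 15.999 = 215.050

215.05 g/mol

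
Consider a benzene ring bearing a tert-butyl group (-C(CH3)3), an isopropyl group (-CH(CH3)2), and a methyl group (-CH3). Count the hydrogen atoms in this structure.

Atom tally by fragment:
  benzene ring core → C:6 H:6
  (− 3 ring H displaced by substituents)
  + C(CH3)3 → C:4 H:9
  + CH(CH3)2 → C:3 H:7
  + CH3 → C:1 H:3
Element totals:
  C: 14
  H: 22

22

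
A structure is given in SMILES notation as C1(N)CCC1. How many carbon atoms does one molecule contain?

Atom tally by fragment:
  cyclobutane ring core → C:4 H:8
  (− 1 ring H displaced by substituents)
  + NH2 → N:1 H:2
Element totals:
  C: 4
  H: 9
  N: 1

4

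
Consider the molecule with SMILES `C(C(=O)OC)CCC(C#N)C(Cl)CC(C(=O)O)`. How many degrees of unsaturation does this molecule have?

4

Atom tally by fragment:
  CH3OOCCH2 → C:3 H:5 O:2
  CH2 → C:1 H:2
  CH2 → C:1 H:2
  CH(CN) → C:2 H:1 N:1
  CH(Cl) → C:1 H:1 Cl:1
  CH2 → C:1 H:2
  CH2COOH → C:2 H:3 O:2
Element totals:
  C: 11
  H: 16
  Cl: 1
  N: 1
  O: 4
Molecular formula: C11H16ClNO4.
DoU = (2C + 2 + N − H − X) / 2 = (2·11 + 2 + 1 − 16 − 1) / 2 = 4.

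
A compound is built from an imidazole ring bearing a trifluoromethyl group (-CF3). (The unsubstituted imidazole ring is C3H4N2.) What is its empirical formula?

C4H3F3N2

Atom tally by fragment:
  imidazole ring core → C:3 H:4 N:2
  (− 1 ring H displaced by substituents)
  + CF3 → C:1 F:3
Element totals:
  C: 4
  H: 3
  F: 3
  N: 2
Molecular formula: C4H3F3N2.
gcd of subscripts (4, 3, 3, 2) = 1, so the empirical formula equals the molecular formula.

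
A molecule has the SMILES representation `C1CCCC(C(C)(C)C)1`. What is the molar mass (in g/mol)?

126.24 g/mol

Atom tally by fragment:
  cyclopentane ring core → C:5 H:10
  (− 1 ring H displaced by substituents)
  + C(CH3)3 → C:4 H:9
Element totals:
  C: 9
  H: 18
Molecular formula: C9H18.
  M = 9(12.011) + 18(1.008)
    = 108.099 + 18.144 = 126.243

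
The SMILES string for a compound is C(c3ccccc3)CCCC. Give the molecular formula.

C11H16

Atom tally by fragment:
  C6H5CH2 → C:7 H:7
  CH2 → C:1 H:2
  CH2 → C:1 H:2
  CH2 → C:1 H:2
  CH3 → C:1 H:3
Element totals:
  C: 11
  H: 16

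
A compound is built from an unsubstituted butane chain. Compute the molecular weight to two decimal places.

Atom tally by fragment:
  CH3 → C:1 H:3
  CH2 → C:1 H:2
  CH2 → C:1 H:2
  CH3 → C:1 H:3
Element totals:
  C: 4
  H: 10
Molecular formula: C4H10.
  M = 4(12.011) + 10(1.008)
    = 48.044 + 10.080 = 58.124

58.12 g/mol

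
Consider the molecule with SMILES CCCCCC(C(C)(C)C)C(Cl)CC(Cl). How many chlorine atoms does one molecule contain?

Atom tally by fragment:
  CH3 → C:1 H:3
  CH2 → C:1 H:2
  CH2 → C:1 H:2
  CH2 → C:1 H:2
  CH2 → C:1 H:2
  CH(C(CH3)3) → C:5 H:10
  CH(Cl) → C:1 H:1 Cl:1
  CH2 → C:1 H:2
  CH2Cl → C:1 H:2 Cl:1
Element totals:
  C: 13
  H: 26
  Cl: 2

2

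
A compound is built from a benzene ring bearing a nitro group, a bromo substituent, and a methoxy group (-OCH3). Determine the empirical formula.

Atom tally by fragment:
  benzene ring core → C:6 H:6
  (− 3 ring H displaced by substituents)
  + NO2 → N:1 O:2
  + Br → Br:1
  + OCH3 → C:1 H:3 O:1
Element totals:
  C: 7
  H: 6
  Br: 1
  N: 1
  O: 3
Molecular formula: C7H6BrNO3.
gcd of subscripts (1, 7, 6, 1, 3) = 1, so the empirical formula equals the molecular formula.

C7H6BrNO3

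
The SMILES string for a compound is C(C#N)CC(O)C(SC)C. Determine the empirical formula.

C7H13NOS

Atom tally by fragment:
  NCCH2 → C:2 H:2 N:1
  CH2 → C:1 H:2
  CH(OH) → C:1 H:2 O:1
  CH(SCH3) → C:2 H:4 S:1
  CH3 → C:1 H:3
Element totals:
  C: 7
  H: 13
  N: 1
  O: 1
  S: 1
Molecular formula: C7H13NOS.
gcd of subscripts (7, 13, 1, 1, 1) = 1, so the empirical formula equals the molecular formula.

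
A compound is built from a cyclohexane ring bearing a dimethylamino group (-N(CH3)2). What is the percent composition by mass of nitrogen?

Atom tally by fragment:
  cyclohexane ring core → C:6 H:12
  (− 1 ring H displaced by substituents)
  + N(CH3)2 → N:1 C:2 H:6
Element totals:
  C: 8
  H: 17
  N: 1
Molecular formula: C8H17N.
Molar mass = 127.231 g/mol.
Mass from N: 1 × 14.007 = 14.007 g/mol.
%N = 14.007 / 127.231 × 100 = 11.01%.

11.01%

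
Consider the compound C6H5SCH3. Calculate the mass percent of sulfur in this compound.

25.81%

Atom tally by fragment:
  benzene ring core → C:6 H:6
  (− 1 ring H displaced by substituents)
  + SCH3 → C:1 H:3 S:1
Element totals:
  C: 7
  H: 8
  S: 1
Molecular formula: C7H8S.
Molar mass = 124.201 g/mol.
Mass from S: 1 × 32.06 = 32.060 g/mol.
%S = 32.060 / 124.201 × 100 = 25.81%.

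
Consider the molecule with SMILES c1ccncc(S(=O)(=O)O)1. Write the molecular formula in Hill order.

Atom tally by fragment:
  pyridine ring core → C:5 H:5 N:1
  (− 1 ring H displaced by substituents)
  + SO3H → S:1 O:3 H:1
Element totals:
  C: 5
  H: 5
  N: 1
  O: 3
  S: 1

C5H5NO3S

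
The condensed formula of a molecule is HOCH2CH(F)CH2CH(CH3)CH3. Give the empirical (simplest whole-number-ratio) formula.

Atom tally by fragment:
  HOCH2 → C:1 H:3 O:1
  CH(F) → C:1 H:1 F:1
  CH2 → C:1 H:2
  CH(CH3) → C:2 H:4
  CH3 → C:1 H:3
Element totals:
  C: 6
  H: 13
  F: 1
  O: 1
Molecular formula: C6H13FO.
gcd of subscripts (6, 1, 13, 1) = 1, so the empirical formula equals the molecular formula.

C6H13FO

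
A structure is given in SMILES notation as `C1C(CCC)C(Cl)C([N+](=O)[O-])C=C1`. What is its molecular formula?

C9H14ClNO2

Atom tally by fragment:
  cyclohexene ring core → C:6 H:10
  (− 3 ring H displaced by substituents)
  + CH2CH2CH3 → C:3 H:7
  + Cl → Cl:1
  + NO2 → N:1 O:2
Element totals:
  C: 9
  H: 14
  Cl: 1
  N: 1
  O: 2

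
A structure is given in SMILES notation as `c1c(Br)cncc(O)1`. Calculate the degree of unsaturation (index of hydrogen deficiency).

Atom tally by fragment:
  pyridine ring core → C:5 H:5 N:1
  (− 2 ring H displaced by substituents)
  + Br → Br:1
  + OH → O:1 H:1
Element totals:
  C: 5
  H: 4
  Br: 1
  N: 1
  O: 1
Molecular formula: C5H4BrNO.
DoU = (2C + 2 + N − H − X) / 2 = (2·5 + 2 + 1 − 4 − 1) / 2 = 4.

4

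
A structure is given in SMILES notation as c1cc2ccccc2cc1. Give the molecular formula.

C10H8

Atom tally by fragment:
  naphthalene ring system core → C:10 H:8
Element totals:
  C: 10
  H: 8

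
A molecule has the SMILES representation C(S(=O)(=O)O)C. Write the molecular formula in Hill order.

C2H6O3S

Atom tally by fragment:
  HO3SCH2 → C:1 H:3 S:1 O:3
  CH3 → C:1 H:3
Element totals:
  C: 2
  H: 6
  O: 3
  S: 1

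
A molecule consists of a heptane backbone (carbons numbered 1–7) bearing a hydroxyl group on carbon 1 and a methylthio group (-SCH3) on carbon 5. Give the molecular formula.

Atom tally by fragment:
  HOCH2 → C:1 H:3 O:1
  CH2 → C:1 H:2
  CH2 → C:1 H:2
  CH2 → C:1 H:2
  CH(SCH3) → C:2 H:4 S:1
  CH2 → C:1 H:2
  CH3 → C:1 H:3
Element totals:
  C: 8
  H: 18
  O: 1
  S: 1

C8H18OS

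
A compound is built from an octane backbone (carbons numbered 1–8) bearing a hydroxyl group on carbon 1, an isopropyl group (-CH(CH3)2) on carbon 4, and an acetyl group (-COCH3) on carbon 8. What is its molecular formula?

C13H26O2

Atom tally by fragment:
  HOCH2 → C:1 H:3 O:1
  CH2 → C:1 H:2
  CH2 → C:1 H:2
  CH(CH(CH3)2) → C:4 H:8
  CH2 → C:1 H:2
  CH2 → C:1 H:2
  CH2 → C:1 H:2
  CH2COCH3 → C:3 H:5 O:1
Element totals:
  C: 13
  H: 26
  O: 2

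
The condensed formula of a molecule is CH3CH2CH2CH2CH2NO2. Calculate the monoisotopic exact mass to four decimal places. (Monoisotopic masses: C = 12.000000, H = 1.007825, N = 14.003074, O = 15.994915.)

117.0790

Element totals:
  C: 5
  H: 11
  N: 1
  O: 2
Molecular formula: C5H11NO2.
  M = 5(12.0) + 11(1.007825) + 14.003074 + 2(15.994915)
    = 60.000000 + 11.086075 + 14.003074 + 31.989830 = 117.078979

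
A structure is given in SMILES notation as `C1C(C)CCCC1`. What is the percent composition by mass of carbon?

85.63%

Atom tally by fragment:
  cyclohexane ring core → C:6 H:12
  (− 1 ring H displaced by substituents)
  + CH3 → C:1 H:3
Element totals:
  C: 7
  H: 14
Molecular formula: C7H14.
Molar mass = 98.189 g/mol.
Mass from C: 7 × 12.011 = 84.077 g/mol.
%C = 84.077 / 98.189 × 100 = 85.63%.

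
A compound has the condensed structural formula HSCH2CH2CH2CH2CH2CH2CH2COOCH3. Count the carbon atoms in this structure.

Atom tally by fragment:
  HSCH2 → C:1 H:3 S:1
  CH2 → C:1 H:2
  CH2 → C:1 H:2
  CH2 → C:1 H:2
  CH2 → C:1 H:2
  CH2 → C:1 H:2
  CH2COOCH3 → C:3 H:5 O:2
Element totals:
  C: 9
  H: 18
  O: 2
  S: 1

9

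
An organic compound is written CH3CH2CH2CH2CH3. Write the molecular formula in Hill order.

Atom tally by fragment:
  CH3 → C:1 H:3
  CH2 → C:1 H:2
  CH2 → C:1 H:2
  CH2 → C:1 H:2
  CH3 → C:1 H:3
Element totals:
  C: 5
  H: 12

C5H12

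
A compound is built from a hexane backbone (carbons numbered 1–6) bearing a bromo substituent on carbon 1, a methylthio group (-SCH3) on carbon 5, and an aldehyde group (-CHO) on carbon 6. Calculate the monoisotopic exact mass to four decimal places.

Atom tally by fragment:
  BrCH2 → C:1 H:2 Br:1
  CH2 → C:1 H:2
  CH2 → C:1 H:2
  CH2 → C:1 H:2
  CH(SCH3) → C:2 H:4 S:1
  CH2CHO → C:2 H:3 O:1
Element totals:
  C: 8
  H: 15
  Br: 1
  O: 1
  S: 1
Molecular formula: C8H15BrOS.
  M = 8(12.0) + 15(1.007825) + 78.918338 + 15.994915 + 31.972071
    = 96.000000 + 15.117375 + 78.918338 + 15.994915 + 31.972071 = 238.002699

238.0027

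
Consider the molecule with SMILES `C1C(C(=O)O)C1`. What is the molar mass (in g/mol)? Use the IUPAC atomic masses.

86.09 g/mol

Atom tally by fragment:
  cyclopropane ring core → C:3 H:6
  (− 1 ring H displaced by substituents)
  + COOH → C:1 H:1 O:2
Element totals:
  C: 4
  H: 6
  O: 2
Molecular formula: C4H6O2.
  M = 4(12.011) + 6(1.008) + 2(15.999)
    = 48.044 + 6.048 + 31.998 = 86.090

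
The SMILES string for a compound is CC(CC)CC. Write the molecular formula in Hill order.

Atom tally by fragment:
  CH3 → C:1 H:3
  CH(C2H5) → C:3 H:6
  CH2 → C:1 H:2
  CH3 → C:1 H:3
Element totals:
  C: 6
  H: 14

C6H14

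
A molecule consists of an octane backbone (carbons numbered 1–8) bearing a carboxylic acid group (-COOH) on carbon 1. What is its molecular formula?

C9H18O2

Atom tally by fragment:
  HOOCCH2 → C:2 H:3 O:2
  CH2 → C:1 H:2
  CH2 → C:1 H:2
  CH2 → C:1 H:2
  CH2 → C:1 H:2
  CH2 → C:1 H:2
  CH2 → C:1 H:2
  CH3 → C:1 H:3
Element totals:
  C: 9
  H: 18
  O: 2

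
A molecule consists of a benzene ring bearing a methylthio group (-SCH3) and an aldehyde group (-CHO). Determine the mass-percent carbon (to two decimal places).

63.13%

Atom tally by fragment:
  benzene ring core → C:6 H:6
  (− 2 ring H displaced by substituents)
  + SCH3 → C:1 H:3 S:1
  + CHO → C:1 H:1 O:1
Element totals:
  C: 8
  H: 8
  O: 1
  S: 1
Molecular formula: C8H8OS.
Molar mass = 152.211 g/mol.
Mass from C: 8 × 12.011 = 96.088 g/mol.
%C = 96.088 / 152.211 × 100 = 63.13%.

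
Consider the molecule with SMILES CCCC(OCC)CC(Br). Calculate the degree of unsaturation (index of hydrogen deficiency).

Atom tally by fragment:
  CH3 → C:1 H:3
  CH2 → C:1 H:2
  CH2 → C:1 H:2
  CH(OC2H5) → C:3 H:6 O:1
  CH2 → C:1 H:2
  CH2Br → C:1 H:2 Br:1
Element totals:
  C: 8
  H: 17
  Br: 1
  O: 1
Molecular formula: C8H17BrO.
DoU = (2C + 2 + N − H − X) / 2 = (2·8 + 2 + 0 − 17 − 1) / 2 = 0.

0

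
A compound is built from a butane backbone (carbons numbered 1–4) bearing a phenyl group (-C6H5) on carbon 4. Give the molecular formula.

C10H14

Atom tally by fragment:
  CH3 → C:1 H:3
  CH2 → C:1 H:2
  CH2 → C:1 H:2
  CH2C6H5 → C:7 H:7
Element totals:
  C: 10
  H: 14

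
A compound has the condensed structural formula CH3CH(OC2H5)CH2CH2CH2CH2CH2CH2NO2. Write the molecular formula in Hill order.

C10H21NO3

Atom tally by fragment:
  CH3 → C:1 H:3
  CH(OC2H5) → C:3 H:6 O:1
  CH2 → C:1 H:2
  CH2 → C:1 H:2
  CH2 → C:1 H:2
  CH2 → C:1 H:2
  CH2 → C:1 H:2
  CH2NO2 → C:1 H:2 N:1 O:2
Element totals:
  C: 10
  H: 21
  N: 1
  O: 3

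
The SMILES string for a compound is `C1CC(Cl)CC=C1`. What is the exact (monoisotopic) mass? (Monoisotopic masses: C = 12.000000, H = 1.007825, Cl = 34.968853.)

116.0393

Atom tally by fragment:
  cyclohexene ring core → C:6 H:10
  (− 1 ring H displaced by substituents)
  + Cl → Cl:1
Element totals:
  C: 6
  H: 9
  Cl: 1
Molecular formula: C6H9Cl.
  M = 6(12.0) + 9(1.007825) + 34.968853
    = 72.000000 + 9.070425 + 34.968853 = 116.039278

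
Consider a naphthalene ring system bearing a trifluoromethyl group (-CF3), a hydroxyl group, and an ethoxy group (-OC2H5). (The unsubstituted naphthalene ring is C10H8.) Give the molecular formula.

Atom tally by fragment:
  naphthalene ring system core → C:10 H:8
  (− 3 ring H displaced by substituents)
  + CF3 → C:1 F:3
  + OH → O:1 H:1
  + OC2H5 → C:2 H:5 O:1
Element totals:
  C: 13
  H: 11
  F: 3
  O: 2

C13H11F3O2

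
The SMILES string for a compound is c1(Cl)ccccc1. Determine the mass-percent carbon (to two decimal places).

64.03%

Atom tally by fragment:
  benzene ring core → C:6 H:6
  (− 1 ring H displaced by substituents)
  + Cl → Cl:1
Element totals:
  C: 6
  H: 5
  Cl: 1
Molecular formula: C6H5Cl.
Molar mass = 112.556 g/mol.
Mass from C: 6 × 12.011 = 72.066 g/mol.
%C = 72.066 / 112.556 × 100 = 64.03%.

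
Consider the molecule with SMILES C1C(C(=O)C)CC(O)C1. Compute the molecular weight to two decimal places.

128.17 g/mol

Atom tally by fragment:
  cyclopentane ring core → C:5 H:10
  (− 2 ring H displaced by substituents)
  + COCH3 → C:2 H:3 O:1
  + OH → O:1 H:1
Element totals:
  C: 7
  H: 12
  O: 2
Molecular formula: C7H12O2.
  M = 7(12.011) + 12(1.008) + 2(15.999)
    = 84.077 + 12.096 + 31.998 = 128.171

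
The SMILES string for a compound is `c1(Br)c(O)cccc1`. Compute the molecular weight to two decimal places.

173.01 g/mol

Atom tally by fragment:
  benzene ring core → C:6 H:6
  (− 2 ring H displaced by substituents)
  + Br → Br:1
  + OH → O:1 H:1
Element totals:
  C: 6
  H: 5
  Br: 1
  O: 1
Molecular formula: C6H5BrO.
  M = 6(12.011) + 5(1.008) + 79.904 + 15.999
    = 72.066 + 5.040 + 79.904 + 15.999 = 173.009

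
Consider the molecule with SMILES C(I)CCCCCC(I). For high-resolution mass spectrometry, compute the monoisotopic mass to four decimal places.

Atom tally by fragment:
  ICH2 → C:1 H:2 I:1
  CH2 → C:1 H:2
  CH2 → C:1 H:2
  CH2 → C:1 H:2
  CH2 → C:1 H:2
  CH2 → C:1 H:2
  CH2I → C:1 H:2 I:1
Element totals:
  C: 7
  H: 14
  I: 2
Molecular formula: C7H14I2.
  M = 7(12.0) + 14(1.007825) + 2(126.904472)
    = 84.000000 + 14.109550 + 253.808944 = 351.918494

351.9185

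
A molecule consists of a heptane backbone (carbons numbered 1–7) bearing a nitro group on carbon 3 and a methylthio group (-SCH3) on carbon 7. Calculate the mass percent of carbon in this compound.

Atom tally by fragment:
  CH3 → C:1 H:3
  CH2 → C:1 H:2
  CH(NO2) → C:1 H:1 N:1 O:2
  CH2 → C:1 H:2
  CH2 → C:1 H:2
  CH2 → C:1 H:2
  CH2SCH3 → C:2 H:5 S:1
Element totals:
  C: 8
  H: 17
  N: 1
  O: 2
  S: 1
Molecular formula: C8H17NO2S.
Molar mass = 191.289 g/mol.
Mass from C: 8 × 12.011 = 96.088 g/mol.
%C = 96.088 / 191.289 × 100 = 50.23%.

50.23%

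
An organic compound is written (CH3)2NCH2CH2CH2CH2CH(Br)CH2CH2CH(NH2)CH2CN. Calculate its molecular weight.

Atom tally by fragment:
  (CH3)2NCH2 → C:3 H:8 N:1
  CH2 → C:1 H:2
  CH2 → C:1 H:2
  CH2 → C:1 H:2
  CH(Br) → C:1 H:1 Br:1
  CH2 → C:1 H:2
  CH2 → C:1 H:2
  CH(NH2) → C:1 H:3 N:1
  CH2CN → C:2 H:2 N:1
Element totals:
  C: 12
  H: 24
  Br: 1
  N: 3
Molecular formula: C12H24BrN3.
  M = 12(12.011) + 24(1.008) + 79.904 + 3(14.007)
    = 144.132 + 24.192 + 79.904 + 42.021 = 290.249

290.25 g/mol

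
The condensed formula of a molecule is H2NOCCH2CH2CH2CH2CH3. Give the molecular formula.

Element totals:
  C: 6
  H: 13
  N: 1
  O: 1

C6H13NO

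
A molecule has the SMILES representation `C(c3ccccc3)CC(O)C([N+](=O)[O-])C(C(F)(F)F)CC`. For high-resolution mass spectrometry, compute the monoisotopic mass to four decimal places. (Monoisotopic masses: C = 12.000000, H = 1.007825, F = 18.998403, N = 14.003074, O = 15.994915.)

Atom tally by fragment:
  C6H5CH2 → C:7 H:7
  CH2 → C:1 H:2
  CH(OH) → C:1 H:2 O:1
  CH(NO2) → C:1 H:1 N:1 O:2
  CH(CF3) → C:2 H:1 F:3
  CH2 → C:1 H:2
  CH3 → C:1 H:3
Element totals:
  C: 14
  H: 18
  F: 3
  N: 1
  O: 3
Molecular formula: C14H18F3NO3.
  M = 14(12.0) + 18(1.007825) + 3(18.998403) + 14.003074 + 3(15.994915)
    = 168.000000 + 18.140850 + 56.995209 + 14.003074 + 47.984745 = 305.123878

305.1239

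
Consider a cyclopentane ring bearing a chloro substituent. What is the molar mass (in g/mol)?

Atom tally by fragment:
  cyclopentane ring core → C:5 H:10
  (− 1 ring H displaced by substituents)
  + Cl → Cl:1
Element totals:
  C: 5
  H: 9
  Cl: 1
Molecular formula: C5H9Cl.
  M = 5(12.011) + 9(1.008) + 35.45
    = 60.055 + 9.072 + 35.450 = 104.577

104.58 g/mol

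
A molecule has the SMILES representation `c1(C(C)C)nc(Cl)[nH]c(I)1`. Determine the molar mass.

270.50 g/mol

Atom tally by fragment:
  imidazole ring core → C:3 H:4 N:2
  (− 3 ring H displaced by substituents)
  + CH(CH3)2 → C:3 H:7
  + Cl → Cl:1
  + I → I:1
Element totals:
  C: 6
  H: 8
  Cl: 1
  I: 1
  N: 2
Molecular formula: C6H8ClIN2.
  M = 6(12.011) + 8(1.008) + 35.45 + 126.904 + 2(14.007)
    = 72.066 + 8.064 + 35.450 + 126.904 + 28.014 = 270.498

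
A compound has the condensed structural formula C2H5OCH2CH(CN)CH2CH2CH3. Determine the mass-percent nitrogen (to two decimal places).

9.92%

Element totals:
  C: 8
  H: 15
  N: 1
  O: 1
Molecular formula: C8H15NO.
Molar mass = 141.214 g/mol.
Mass from N: 1 × 14.007 = 14.007 g/mol.
%N = 14.007 / 141.214 × 100 = 9.92%.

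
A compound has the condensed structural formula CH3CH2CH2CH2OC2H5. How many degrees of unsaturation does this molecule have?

Atom tally by fragment:
  CH3 → C:1 H:3
  CH2 → C:1 H:2
  CH2 → C:1 H:2
  CH2OC2H5 → C:3 H:7 O:1
Element totals:
  C: 6
  H: 14
  O: 1
Molecular formula: C6H14O.
DoU = (2C + 2 + N − H − X) / 2 = (2·6 + 2 + 0 − 14 − 0) / 2 = 0.

0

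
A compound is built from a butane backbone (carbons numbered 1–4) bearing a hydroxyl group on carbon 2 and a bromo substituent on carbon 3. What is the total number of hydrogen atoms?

Atom tally by fragment:
  CH3 → C:1 H:3
  CH(OH) → C:1 H:2 O:1
  CH(Br) → C:1 H:1 Br:1
  CH3 → C:1 H:3
Element totals:
  C: 4
  H: 9
  Br: 1
  O: 1

9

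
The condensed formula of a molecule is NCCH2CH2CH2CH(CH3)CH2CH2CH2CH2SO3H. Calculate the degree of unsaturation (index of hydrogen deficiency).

Element totals:
  C: 10
  H: 19
  N: 1
  O: 3
  S: 1
Molecular formula: C10H19NO3S.
DoU = (2C + 2 + N − H − X) / 2 = (2·10 + 2 + 1 − 19 − 0) / 2 = 2.

2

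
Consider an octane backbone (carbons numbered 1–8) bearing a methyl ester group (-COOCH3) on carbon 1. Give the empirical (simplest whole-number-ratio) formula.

Atom tally by fragment:
  CH3OOCCH2 → C:3 H:5 O:2
  CH2 → C:1 H:2
  CH2 → C:1 H:2
  CH2 → C:1 H:2
  CH2 → C:1 H:2
  CH2 → C:1 H:2
  CH2 → C:1 H:2
  CH3 → C:1 H:3
Element totals:
  C: 10
  H: 20
  O: 2
Molecular formula: C10H20O2.
gcd of subscripts = 2; dividing each by 2:
  C: 10/2 = 5
  H: 20/2 = 10
  O: 2/2 = 1

C5H10O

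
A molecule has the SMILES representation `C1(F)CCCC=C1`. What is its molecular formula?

Atom tally by fragment:
  cyclohexene ring core → C:6 H:10
  (− 1 ring H displaced by substituents)
  + F → F:1
Element totals:
  C: 6
  H: 9
  F: 1

C6H9F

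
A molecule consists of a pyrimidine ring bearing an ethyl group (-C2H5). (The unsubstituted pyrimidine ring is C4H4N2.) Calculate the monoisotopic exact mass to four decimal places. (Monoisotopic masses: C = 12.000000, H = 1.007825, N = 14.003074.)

Atom tally by fragment:
  pyrimidine ring core → C:4 H:4 N:2
  (− 1 ring H displaced by substituents)
  + C2H5 → C:2 H:5
Element totals:
  C: 6
  H: 8
  N: 2
Molecular formula: C6H8N2.
  M = 6(12.0) + 8(1.007825) + 2(14.003074)
    = 72.000000 + 8.062600 + 28.006148 = 108.068748

108.0687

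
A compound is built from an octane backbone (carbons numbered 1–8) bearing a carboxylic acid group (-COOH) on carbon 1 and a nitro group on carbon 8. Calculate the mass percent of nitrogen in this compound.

6.89%

Atom tally by fragment:
  HOOCCH2 → C:2 H:3 O:2
  CH2 → C:1 H:2
  CH2 → C:1 H:2
  CH2 → C:1 H:2
  CH2 → C:1 H:2
  CH2 → C:1 H:2
  CH2 → C:1 H:2
  CH2NO2 → C:1 H:2 N:1 O:2
Element totals:
  C: 9
  H: 17
  N: 1
  O: 4
Molecular formula: C9H17NO4.
Molar mass = 203.238 g/mol.
Mass from N: 1 × 14.007 = 14.007 g/mol.
%N = 14.007 / 203.238 × 100 = 6.89%.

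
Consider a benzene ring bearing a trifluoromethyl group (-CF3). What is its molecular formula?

C7H5F3

Atom tally by fragment:
  benzene ring core → C:6 H:6
  (− 1 ring H displaced by substituents)
  + CF3 → C:1 F:3
Element totals:
  C: 7
  H: 5
  F: 3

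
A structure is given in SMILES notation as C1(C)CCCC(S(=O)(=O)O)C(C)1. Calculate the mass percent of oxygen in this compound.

24.96%

Atom tally by fragment:
  cyclohexane ring core → C:6 H:12
  (− 3 ring H displaced by substituents)
  + CH3 → C:1 H:3
  + SO3H → S:1 O:3 H:1
  + CH3 → C:1 H:3
Element totals:
  C: 8
  H: 16
  O: 3
  S: 1
Molecular formula: C8H16O3S.
Molar mass = 192.273 g/mol.
Mass from O: 3 × 15.999 = 47.997 g/mol.
%O = 47.997 / 192.273 × 100 = 24.96%.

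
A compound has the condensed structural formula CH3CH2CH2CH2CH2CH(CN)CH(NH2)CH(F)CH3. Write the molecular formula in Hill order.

C10H19FN2

Atom tally by fragment:
  CH3 → C:1 H:3
  CH2 → C:1 H:2
  CH2 → C:1 H:2
  CH2 → C:1 H:2
  CH2 → C:1 H:2
  CH(CN) → C:2 H:1 N:1
  CH(NH2) → C:1 H:3 N:1
  CH(F) → C:1 H:1 F:1
  CH3 → C:1 H:3
Element totals:
  C: 10
  H: 19
  F: 1
  N: 2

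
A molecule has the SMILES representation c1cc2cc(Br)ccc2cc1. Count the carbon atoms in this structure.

10

Atom tally by fragment:
  naphthalene ring system core → C:10 H:8
  (− 1 ring H displaced by substituents)
  + Br → Br:1
Element totals:
  C: 10
  H: 7
  Br: 1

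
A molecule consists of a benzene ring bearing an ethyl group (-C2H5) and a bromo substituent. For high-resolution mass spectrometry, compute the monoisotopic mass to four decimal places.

183.9888

Atom tally by fragment:
  benzene ring core → C:6 H:6
  (− 2 ring H displaced by substituents)
  + C2H5 → C:2 H:5
  + Br → Br:1
Element totals:
  C: 8
  H: 9
  Br: 1
Molecular formula: C8H9Br.
  M = 8(12.0) + 9(1.007825) + 78.918338
    = 96.000000 + 9.070425 + 78.918338 = 183.988763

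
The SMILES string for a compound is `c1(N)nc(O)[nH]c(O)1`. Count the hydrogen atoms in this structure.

Atom tally by fragment:
  imidazole ring core → C:3 H:4 N:2
  (− 3 ring H displaced by substituents)
  + NH2 → N:1 H:2
  + OH → O:1 H:1
  + OH → O:1 H:1
Element totals:
  C: 3
  H: 5
  N: 3
  O: 2

5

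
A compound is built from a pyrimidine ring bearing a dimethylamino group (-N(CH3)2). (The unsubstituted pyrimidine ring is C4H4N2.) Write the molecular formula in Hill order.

C6H9N3

Atom tally by fragment:
  pyrimidine ring core → C:4 H:4 N:2
  (− 1 ring H displaced by substituents)
  + N(CH3)2 → N:1 C:2 H:6
Element totals:
  C: 6
  H: 9
  N: 3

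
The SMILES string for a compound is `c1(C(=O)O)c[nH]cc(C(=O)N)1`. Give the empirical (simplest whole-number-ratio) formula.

C6H6N2O3

Atom tally by fragment:
  pyrrole ring core → C:4 H:5 N:1
  (− 2 ring H displaced by substituents)
  + COOH → C:1 H:1 O:2
  + CONH2 → C:1 H:2 O:1 N:1
Element totals:
  C: 6
  H: 6
  N: 2
  O: 3
Molecular formula: C6H6N2O3.
gcd of subscripts (6, 6, 2, 3) = 1, so the empirical formula equals the molecular formula.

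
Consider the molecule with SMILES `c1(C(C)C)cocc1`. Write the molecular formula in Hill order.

C7H10O

Atom tally by fragment:
  furan ring core → C:4 H:4 O:1
  (− 1 ring H displaced by substituents)
  + CH(CH3)2 → C:3 H:7
Element totals:
  C: 7
  H: 10
  O: 1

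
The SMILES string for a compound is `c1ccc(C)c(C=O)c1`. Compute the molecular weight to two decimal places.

Atom tally by fragment:
  benzene ring core → C:6 H:6
  (− 2 ring H displaced by substituents)
  + CH3 → C:1 H:3
  + CHO → C:1 H:1 O:1
Element totals:
  C: 8
  H: 8
  O: 1
Molecular formula: C8H8O.
  M = 8(12.011) + 8(1.008) + 15.999
    = 96.088 + 8.064 + 15.999 = 120.151

120.15 g/mol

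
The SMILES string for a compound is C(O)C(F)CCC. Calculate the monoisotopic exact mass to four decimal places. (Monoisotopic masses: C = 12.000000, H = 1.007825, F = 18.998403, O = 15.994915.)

Atom tally by fragment:
  HOCH2 → C:1 H:3 O:1
  CH(F) → C:1 H:1 F:1
  CH2 → C:1 H:2
  CH2 → C:1 H:2
  CH3 → C:1 H:3
Element totals:
  C: 5
  H: 11
  F: 1
  O: 1
Molecular formula: C5H11FO.
  M = 5(12.0) + 11(1.007825) + 18.998403 + 15.994915
    = 60.000000 + 11.086075 + 18.998403 + 15.994915 = 106.079393

106.0794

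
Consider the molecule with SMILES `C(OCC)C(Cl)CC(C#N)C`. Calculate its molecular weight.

175.66 g/mol

Atom tally by fragment:
  C2H5OCH2 → C:3 H:7 O:1
  CH(Cl) → C:1 H:1 Cl:1
  CH2 → C:1 H:2
  CH(CN) → C:2 H:1 N:1
  CH3 → C:1 H:3
Element totals:
  C: 8
  H: 14
  Cl: 1
  N: 1
  O: 1
Molecular formula: C8H14ClNO.
  M = 8(12.011) + 14(1.008) + 35.45 + 14.007 + 15.999
    = 96.088 + 14.112 + 35.450 + 14.007 + 15.999 = 175.656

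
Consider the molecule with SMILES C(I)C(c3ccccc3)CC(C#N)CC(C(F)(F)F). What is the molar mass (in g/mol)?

381.18 g/mol

Atom tally by fragment:
  ICH2 → C:1 H:2 I:1
  CH(C6H5) → C:7 H:6
  CH2 → C:1 H:2
  CH(CN) → C:2 H:1 N:1
  CH2 → C:1 H:2
  CH2CF3 → C:2 H:2 F:3
Element totals:
  C: 14
  H: 15
  F: 3
  I: 1
  N: 1
Molecular formula: C14H15F3IN.
  M = 14(12.011) + 15(1.008) + 3(18.998) + 126.904 + 14.007
    = 168.154 + 15.120 + 56.994 + 126.904 + 14.007 = 381.179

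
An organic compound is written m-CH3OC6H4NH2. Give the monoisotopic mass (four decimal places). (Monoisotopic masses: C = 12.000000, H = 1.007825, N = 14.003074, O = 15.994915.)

123.0684

Element totals:
  C: 7
  H: 9
  N: 1
  O: 1
Molecular formula: C7H9NO.
  M = 7(12.0) + 9(1.007825) + 14.003074 + 15.994915
    = 84.000000 + 9.070425 + 14.003074 + 15.994915 = 123.068414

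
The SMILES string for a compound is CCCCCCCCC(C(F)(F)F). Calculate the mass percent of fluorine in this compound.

29.04%

Atom tally by fragment:
  CH3 → C:1 H:3
  CH2 → C:1 H:2
  CH2 → C:1 H:2
  CH2 → C:1 H:2
  CH2 → C:1 H:2
  CH2 → C:1 H:2
  CH2 → C:1 H:2
  CH2 → C:1 H:2
  CH2CF3 → C:2 H:2 F:3
Element totals:
  C: 10
  H: 19
  F: 3
Molecular formula: C10H19F3.
Molar mass = 196.256 g/mol.
Mass from F: 3 × 18.998 = 56.994 g/mol.
%F = 56.994 / 196.256 × 100 = 29.04%.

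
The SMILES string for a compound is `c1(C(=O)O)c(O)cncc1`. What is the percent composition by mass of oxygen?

34.50%

Atom tally by fragment:
  pyridine ring core → C:5 H:5 N:1
  (− 2 ring H displaced by substituents)
  + COOH → C:1 H:1 O:2
  + OH → O:1 H:1
Element totals:
  C: 6
  H: 5
  N: 1
  O: 3
Molecular formula: C6H5NO3.
Molar mass = 139.110 g/mol.
Mass from O: 3 × 15.999 = 47.997 g/mol.
%O = 47.997 / 139.110 × 100 = 34.50%.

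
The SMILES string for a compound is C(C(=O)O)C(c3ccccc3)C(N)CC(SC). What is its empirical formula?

C13H19NO2S

Atom tally by fragment:
  HOOCCH2 → C:2 H:3 O:2
  CH(C6H5) → C:7 H:6
  CH(NH2) → C:1 H:3 N:1
  CH2 → C:1 H:2
  CH2SCH3 → C:2 H:5 S:1
Element totals:
  C: 13
  H: 19
  N: 1
  O: 2
  S: 1
Molecular formula: C13H19NO2S.
gcd of subscripts (13, 19, 1, 2, 1) = 1, so the empirical formula equals the molecular formula.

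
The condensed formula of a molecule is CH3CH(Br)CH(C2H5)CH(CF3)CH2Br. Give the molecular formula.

C8H13Br2F3

Atom tally by fragment:
  CH3 → C:1 H:3
  CH(Br) → C:1 H:1 Br:1
  CH(C2H5) → C:3 H:6
  CH(CF3) → C:2 H:1 F:3
  CH2Br → C:1 H:2 Br:1
Element totals:
  C: 8
  H: 13
  Br: 2
  F: 3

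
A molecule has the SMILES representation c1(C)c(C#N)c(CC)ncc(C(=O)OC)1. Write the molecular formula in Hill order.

Atom tally by fragment:
  pyridine ring core → C:5 H:5 N:1
  (− 4 ring H displaced by substituents)
  + CH3 → C:1 H:3
  + CN → C:1 N:1
  + C2H5 → C:2 H:5
  + COOCH3 → C:2 H:3 O:2
Element totals:
  C: 11
  H: 12
  N: 2
  O: 2

C11H12N2O2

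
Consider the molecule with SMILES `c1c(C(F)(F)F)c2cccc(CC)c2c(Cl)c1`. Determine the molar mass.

Atom tally by fragment:
  naphthalene ring system core → C:10 H:8
  (− 3 ring H displaced by substituents)
  + CF3 → C:1 F:3
  + C2H5 → C:2 H:5
  + Cl → Cl:1
Element totals:
  C: 13
  H: 10
  Cl: 1
  F: 3
Molecular formula: C13H10ClF3.
  M = 13(12.011) + 10(1.008) + 35.45 + 3(18.998)
    = 156.143 + 10.080 + 35.450 + 56.994 = 258.667

258.67 g/mol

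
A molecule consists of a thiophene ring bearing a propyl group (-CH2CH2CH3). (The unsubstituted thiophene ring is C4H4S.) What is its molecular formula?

Atom tally by fragment:
  thiophene ring core → C:4 H:4 S:1
  (− 1 ring H displaced by substituents)
  + CH2CH2CH3 → C:3 H:7
Element totals:
  C: 7
  H: 10
  S: 1

C7H10S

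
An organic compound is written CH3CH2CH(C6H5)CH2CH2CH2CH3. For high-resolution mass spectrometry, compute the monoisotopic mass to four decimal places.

176.1565

Element totals:
  C: 13
  H: 20
Molecular formula: C13H20.
  M = 13(12.0) + 20(1.007825)
    = 156.000000 + 20.156500 = 176.156500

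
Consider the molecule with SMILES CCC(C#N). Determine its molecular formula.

C4H7N

Atom tally by fragment:
  CH3 → C:1 H:3
  CH2 → C:1 H:2
  CH2CN → C:2 H:2 N:1
Element totals:
  C: 4
  H: 7
  N: 1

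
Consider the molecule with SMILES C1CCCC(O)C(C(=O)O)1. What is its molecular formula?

Atom tally by fragment:
  cyclohexane ring core → C:6 H:12
  (− 2 ring H displaced by substituents)
  + OH → O:1 H:1
  + COOH → C:1 H:1 O:2
Element totals:
  C: 7
  H: 12
  O: 3

C7H12O3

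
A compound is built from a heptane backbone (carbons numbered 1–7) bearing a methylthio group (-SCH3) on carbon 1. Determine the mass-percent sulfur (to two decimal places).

Atom tally by fragment:
  CH3SCH2 → C:2 H:5 S:1
  CH2 → C:1 H:2
  CH2 → C:1 H:2
  CH2 → C:1 H:2
  CH2 → C:1 H:2
  CH2 → C:1 H:2
  CH3 → C:1 H:3
Element totals:
  C: 8
  H: 18
  S: 1
Molecular formula: C8H18S.
Molar mass = 146.292 g/mol.
Mass from S: 1 × 32.06 = 32.060 g/mol.
%S = 32.060 / 146.292 × 100 = 21.92%.

21.92%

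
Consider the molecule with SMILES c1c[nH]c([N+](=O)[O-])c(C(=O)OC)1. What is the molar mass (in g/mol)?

Atom tally by fragment:
  pyrrole ring core → C:4 H:5 N:1
  (− 2 ring H displaced by substituents)
  + NO2 → N:1 O:2
  + COOCH3 → C:2 H:3 O:2
Element totals:
  C: 6
  H: 6
  N: 2
  O: 4
Molecular formula: C6H6N2O4.
  M = 6(12.011) + 6(1.008) + 2(14.007) + 4(15.999)
    = 72.066 + 6.048 + 28.014 + 63.996 = 170.124

170.12 g/mol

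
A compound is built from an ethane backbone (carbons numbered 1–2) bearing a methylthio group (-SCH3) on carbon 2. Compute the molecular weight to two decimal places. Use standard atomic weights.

Atom tally by fragment:
  CH3 → C:1 H:3
  CH2SCH3 → C:2 H:5 S:1
Element totals:
  C: 3
  H: 8
  S: 1
Molecular formula: C3H8S.
  M = 3(12.011) + 8(1.008) + 32.06
    = 36.033 + 8.064 + 32.060 = 76.157

76.16 g/mol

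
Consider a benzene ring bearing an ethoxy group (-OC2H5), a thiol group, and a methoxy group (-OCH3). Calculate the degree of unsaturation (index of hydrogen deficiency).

Atom tally by fragment:
  benzene ring core → C:6 H:6
  (− 3 ring H displaced by substituents)
  + OC2H5 → C:2 H:5 O:1
  + SH → S:1 H:1
  + OCH3 → C:1 H:3 O:1
Element totals:
  C: 9
  H: 12
  O: 2
  S: 1
Molecular formula: C9H12O2S.
DoU = (2C + 2 + N − H − X) / 2 = (2·9 + 2 + 0 − 12 − 0) / 2 = 4.

4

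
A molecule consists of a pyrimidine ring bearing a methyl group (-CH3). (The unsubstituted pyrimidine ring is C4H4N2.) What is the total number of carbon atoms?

Atom tally by fragment:
  pyrimidine ring core → C:4 H:4 N:2
  (− 1 ring H displaced by substituents)
  + CH3 → C:1 H:3
Element totals:
  C: 5
  H: 6
  N: 2

5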